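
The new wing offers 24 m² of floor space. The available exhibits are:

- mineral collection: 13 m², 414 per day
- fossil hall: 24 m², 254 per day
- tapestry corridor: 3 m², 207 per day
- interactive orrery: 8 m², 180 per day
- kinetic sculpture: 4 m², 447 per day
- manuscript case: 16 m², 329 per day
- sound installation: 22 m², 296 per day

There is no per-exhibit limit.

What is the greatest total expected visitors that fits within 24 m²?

6×kinetic sculpture uses 24 of the 24 m² and totals 2682.
No other feasible combination exceeds 2682.

2682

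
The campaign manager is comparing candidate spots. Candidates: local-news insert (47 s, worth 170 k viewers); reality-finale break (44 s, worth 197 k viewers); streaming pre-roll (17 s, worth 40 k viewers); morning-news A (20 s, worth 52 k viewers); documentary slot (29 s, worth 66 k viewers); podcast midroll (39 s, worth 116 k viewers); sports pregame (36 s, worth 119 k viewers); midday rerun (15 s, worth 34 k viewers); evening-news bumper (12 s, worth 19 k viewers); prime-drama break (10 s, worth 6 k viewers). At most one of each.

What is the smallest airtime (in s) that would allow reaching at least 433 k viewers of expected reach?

Need the lightest bundle worth ≥ 433.
Taking local-news insert + reality-finale break + documentary slot gives 433 (≥ 433) for 120 s.
No combination under 120 s hits 433.

120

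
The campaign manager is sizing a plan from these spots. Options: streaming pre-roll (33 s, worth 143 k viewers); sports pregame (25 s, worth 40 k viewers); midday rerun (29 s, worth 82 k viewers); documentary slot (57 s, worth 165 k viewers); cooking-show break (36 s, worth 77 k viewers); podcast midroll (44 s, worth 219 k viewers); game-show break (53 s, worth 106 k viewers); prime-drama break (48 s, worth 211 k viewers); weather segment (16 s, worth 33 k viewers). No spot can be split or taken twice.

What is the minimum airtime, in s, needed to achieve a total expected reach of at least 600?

Look for the lowest-airtime combination reaching 600.
streaming pre-roll + podcast midroll + prime-drama break + weather segment reaches 606 using 141 s.
No combination under 141 s hits 600.

141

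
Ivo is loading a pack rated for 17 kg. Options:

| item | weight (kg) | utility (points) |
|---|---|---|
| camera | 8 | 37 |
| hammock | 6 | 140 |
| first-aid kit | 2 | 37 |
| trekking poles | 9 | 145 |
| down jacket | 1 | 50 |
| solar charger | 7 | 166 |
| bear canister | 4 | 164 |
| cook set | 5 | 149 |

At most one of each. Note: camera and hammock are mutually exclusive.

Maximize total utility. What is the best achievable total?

529

Taking down jacket + solar charger + bear canister + cook set: 17 kg used, 529 in utility.
An exhaustive check of the 256 subsets confirms 529.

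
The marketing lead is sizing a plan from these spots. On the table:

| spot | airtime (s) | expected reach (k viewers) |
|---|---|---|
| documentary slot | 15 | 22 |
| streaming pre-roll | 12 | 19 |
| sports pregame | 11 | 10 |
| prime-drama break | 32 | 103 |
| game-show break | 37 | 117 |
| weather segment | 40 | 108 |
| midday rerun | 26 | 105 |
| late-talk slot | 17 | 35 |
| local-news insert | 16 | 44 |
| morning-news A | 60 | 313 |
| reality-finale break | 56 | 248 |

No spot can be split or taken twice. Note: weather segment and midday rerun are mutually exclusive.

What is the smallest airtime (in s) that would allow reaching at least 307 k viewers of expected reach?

60

Look for the lowest-airtime combination reaching 307.
Taking morning-news A gives 313 (≥ 307) for 60 s.
No combination under 60 s hits 307.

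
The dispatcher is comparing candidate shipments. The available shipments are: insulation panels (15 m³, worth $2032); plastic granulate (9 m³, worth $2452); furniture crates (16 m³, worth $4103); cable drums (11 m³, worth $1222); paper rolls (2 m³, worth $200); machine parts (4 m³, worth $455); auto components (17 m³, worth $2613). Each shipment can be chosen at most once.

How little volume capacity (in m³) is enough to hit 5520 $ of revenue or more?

25

Need the lightest bundle worth ≥ 5520.
plastic granulate + furniture crates: 6555 revenue at 25 m³.
No combination under 25 m³ hits 5520.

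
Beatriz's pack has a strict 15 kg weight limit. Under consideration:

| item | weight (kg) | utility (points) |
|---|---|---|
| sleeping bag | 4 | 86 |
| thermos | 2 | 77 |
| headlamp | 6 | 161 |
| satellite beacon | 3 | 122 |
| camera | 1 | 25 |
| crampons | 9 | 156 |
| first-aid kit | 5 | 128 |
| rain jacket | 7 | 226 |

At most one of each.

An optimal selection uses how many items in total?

3

Optimal total is 476.
satellite beacon + first-aid kit + rain jacket hits 476 at 15 kg.
Any selection reaching 476 contains exactly 3 items.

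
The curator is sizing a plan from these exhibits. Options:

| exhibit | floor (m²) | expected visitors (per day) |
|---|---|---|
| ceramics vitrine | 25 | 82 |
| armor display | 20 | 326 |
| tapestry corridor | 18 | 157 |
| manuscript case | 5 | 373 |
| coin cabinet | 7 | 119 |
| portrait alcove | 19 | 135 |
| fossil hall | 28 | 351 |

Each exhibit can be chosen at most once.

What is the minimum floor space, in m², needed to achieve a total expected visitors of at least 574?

25

Look for the lowest-floor combination reaching 574.
armor display + manuscript case reaches 699 using 25 m².
Any bundle with less than 25 m² falls short of 574.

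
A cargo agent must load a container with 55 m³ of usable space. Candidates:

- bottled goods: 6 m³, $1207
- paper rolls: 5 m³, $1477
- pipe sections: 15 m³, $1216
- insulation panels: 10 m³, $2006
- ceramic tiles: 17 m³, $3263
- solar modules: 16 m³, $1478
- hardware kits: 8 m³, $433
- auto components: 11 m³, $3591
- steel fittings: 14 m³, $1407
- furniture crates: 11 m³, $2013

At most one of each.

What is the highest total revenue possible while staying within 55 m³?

12350

Ranking by ratio (revenue/m³): auto components 326.45, paper rolls 295.40, bottled goods 201.17.
Taking the top-ratio shipments first gives bottled goods + paper rolls + insulation panels + ceramic tiles + auto components for 11544 (49 m³).
Dropping bottled goods frees 6 m³; slotting in furniture crates (11 m³) lifts the total to 12350 at 54 m³.
The spare 1 m³ is too small for any remaining shipment, and no exchange beats 12350.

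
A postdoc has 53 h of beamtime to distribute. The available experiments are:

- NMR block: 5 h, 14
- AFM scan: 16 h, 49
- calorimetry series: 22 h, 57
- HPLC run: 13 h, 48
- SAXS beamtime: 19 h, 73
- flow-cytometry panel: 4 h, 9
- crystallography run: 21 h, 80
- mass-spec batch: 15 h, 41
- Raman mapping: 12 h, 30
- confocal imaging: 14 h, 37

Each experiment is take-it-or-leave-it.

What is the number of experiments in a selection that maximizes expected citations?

3

Optimal total is 201.
One optimal bundle: HPLC run + SAXS beamtime + crystallography run (53 h).
Any selection reaching 201 contains exactly 3 experiments.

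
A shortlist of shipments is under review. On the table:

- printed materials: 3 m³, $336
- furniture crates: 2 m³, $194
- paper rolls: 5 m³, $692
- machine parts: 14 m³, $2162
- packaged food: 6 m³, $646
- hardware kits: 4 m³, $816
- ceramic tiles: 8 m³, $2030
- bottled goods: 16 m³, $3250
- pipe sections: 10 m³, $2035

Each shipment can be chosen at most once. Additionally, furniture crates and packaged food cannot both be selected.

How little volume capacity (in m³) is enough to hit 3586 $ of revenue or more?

Look for the lowest-volume combination reaching 3586.
Taking ceramic tiles + pipe sections gives 4065 (≥ 3586) for 18 m³.
No combination under 18 m³ hits 3586.

18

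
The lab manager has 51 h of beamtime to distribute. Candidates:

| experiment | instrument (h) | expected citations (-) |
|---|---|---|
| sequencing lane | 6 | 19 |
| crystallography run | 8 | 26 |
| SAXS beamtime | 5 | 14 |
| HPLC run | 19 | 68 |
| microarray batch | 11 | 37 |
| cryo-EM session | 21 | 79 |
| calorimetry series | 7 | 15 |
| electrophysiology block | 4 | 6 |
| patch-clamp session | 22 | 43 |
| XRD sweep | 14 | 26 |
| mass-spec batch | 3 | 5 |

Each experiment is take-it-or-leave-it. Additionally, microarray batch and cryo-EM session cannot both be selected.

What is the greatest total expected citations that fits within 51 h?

180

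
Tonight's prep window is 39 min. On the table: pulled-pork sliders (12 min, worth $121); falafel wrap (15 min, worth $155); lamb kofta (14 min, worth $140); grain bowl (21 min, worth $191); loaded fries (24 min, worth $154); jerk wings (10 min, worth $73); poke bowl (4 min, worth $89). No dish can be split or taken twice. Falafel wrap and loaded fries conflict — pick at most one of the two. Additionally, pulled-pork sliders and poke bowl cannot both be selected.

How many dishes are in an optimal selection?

The maximum profit within 39 min is 420.
For example lamb kofta + grain bowl + poke bowl achieves it, using 39 min.
Every optimal selection uses 3 dishes.

3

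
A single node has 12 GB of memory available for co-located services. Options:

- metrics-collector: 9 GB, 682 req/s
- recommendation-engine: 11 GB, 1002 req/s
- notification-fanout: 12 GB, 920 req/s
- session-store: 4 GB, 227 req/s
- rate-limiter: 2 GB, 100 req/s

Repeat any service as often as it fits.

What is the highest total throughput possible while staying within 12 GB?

1002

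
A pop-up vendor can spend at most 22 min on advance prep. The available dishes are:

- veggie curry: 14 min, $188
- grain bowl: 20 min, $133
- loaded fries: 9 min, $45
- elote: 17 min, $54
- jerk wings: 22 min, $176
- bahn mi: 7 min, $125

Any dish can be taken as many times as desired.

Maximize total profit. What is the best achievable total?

Best packing: 3×bahn mi — 21 min, 375 total.
The spare 1 min is too small for any remaining dish, and no exchange beats 375.

375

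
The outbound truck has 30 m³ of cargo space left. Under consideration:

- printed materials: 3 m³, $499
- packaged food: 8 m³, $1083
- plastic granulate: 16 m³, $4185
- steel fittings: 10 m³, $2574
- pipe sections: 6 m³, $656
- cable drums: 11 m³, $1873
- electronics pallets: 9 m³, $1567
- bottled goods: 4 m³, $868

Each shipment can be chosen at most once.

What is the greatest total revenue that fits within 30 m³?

7627

Plastic granulate + steel fittings + bottled goods uses 30 of the 30 m³ and totals 7627.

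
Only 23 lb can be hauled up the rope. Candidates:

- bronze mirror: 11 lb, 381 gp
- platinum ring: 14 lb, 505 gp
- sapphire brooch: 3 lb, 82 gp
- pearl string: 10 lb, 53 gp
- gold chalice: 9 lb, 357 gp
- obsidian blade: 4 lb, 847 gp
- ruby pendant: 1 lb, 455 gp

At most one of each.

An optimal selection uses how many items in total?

4

The maximum value within 23 lb is 1889.
One optimal bundle: platinum ring + sapphire brooch + obsidian blade + ruby pendant (22 lb).
Any selection reaching 1889 contains exactly 4 items.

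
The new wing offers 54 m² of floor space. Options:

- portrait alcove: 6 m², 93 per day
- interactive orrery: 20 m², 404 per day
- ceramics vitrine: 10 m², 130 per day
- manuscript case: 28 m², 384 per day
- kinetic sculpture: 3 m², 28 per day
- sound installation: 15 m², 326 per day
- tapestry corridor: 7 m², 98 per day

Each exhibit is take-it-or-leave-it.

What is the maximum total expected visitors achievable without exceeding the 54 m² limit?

981

A density-first pass picks portrait alcove + interactive orrery + kinetic sculpture + sound installation + tapestry corridor — 949 at 51 m².
Replace tapestry corridor with ceramics vitrine: the trade gains 32 net, giving 981 at 54 m².
An exhaustive check of the 128 subsets confirms 981.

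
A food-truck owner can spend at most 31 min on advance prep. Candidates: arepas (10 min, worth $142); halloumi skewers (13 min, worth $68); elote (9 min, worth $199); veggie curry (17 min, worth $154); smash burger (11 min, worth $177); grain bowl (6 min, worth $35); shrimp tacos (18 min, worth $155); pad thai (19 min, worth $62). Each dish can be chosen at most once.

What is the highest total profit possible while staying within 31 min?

By profit per min: elote 22.11, smash burger 16.09, arepas 14.20, veggie curry 9.06 lead.
The ratio ordering already packs tightly: arepas + elote + smash burger, 30 min, 518.
Next best is elote + smash burger + grain bowl at 411 (26 min) — short by 107.

518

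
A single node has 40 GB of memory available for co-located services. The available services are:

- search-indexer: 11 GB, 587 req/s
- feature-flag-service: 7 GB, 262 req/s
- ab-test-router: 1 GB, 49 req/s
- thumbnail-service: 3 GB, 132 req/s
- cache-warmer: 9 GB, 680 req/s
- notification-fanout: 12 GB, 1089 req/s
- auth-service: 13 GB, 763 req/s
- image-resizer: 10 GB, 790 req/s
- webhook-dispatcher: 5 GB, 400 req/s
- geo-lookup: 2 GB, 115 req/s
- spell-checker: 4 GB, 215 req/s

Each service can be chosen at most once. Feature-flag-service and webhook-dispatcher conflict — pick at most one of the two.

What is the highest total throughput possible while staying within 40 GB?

A density-first pass picks ab-test-router + cache-warmer + notification-fanout + image-resizer + webhook-dispatcher + geo-lookup — 3123 at 39 GB.
Dropping ab-test-router and geo-lookup frees 3 GB; slotting in spell-checker (4 GB) lifts the total to 3174 at 40 GB.

3174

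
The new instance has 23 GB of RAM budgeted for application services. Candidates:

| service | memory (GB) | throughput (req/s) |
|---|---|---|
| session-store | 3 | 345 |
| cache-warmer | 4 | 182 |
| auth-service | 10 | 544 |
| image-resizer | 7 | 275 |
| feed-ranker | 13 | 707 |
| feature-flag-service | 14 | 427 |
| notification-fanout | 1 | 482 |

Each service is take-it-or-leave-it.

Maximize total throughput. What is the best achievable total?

Greedy by ratio would take session-store + cache-warmer + auth-service + notification-fanout: 18 GB used, total 1553.
Replace auth-service with feed-ranker: the trade gains 163 net, giving 1716 at 21 GB.

1716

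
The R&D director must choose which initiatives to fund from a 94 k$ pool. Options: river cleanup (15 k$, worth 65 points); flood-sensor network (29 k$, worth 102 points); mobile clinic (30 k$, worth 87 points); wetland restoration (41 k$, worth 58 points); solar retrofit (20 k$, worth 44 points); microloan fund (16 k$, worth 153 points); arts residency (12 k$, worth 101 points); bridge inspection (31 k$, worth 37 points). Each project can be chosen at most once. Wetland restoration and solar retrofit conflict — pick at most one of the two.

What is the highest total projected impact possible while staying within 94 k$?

465

The ratio ordering already packs tightly: river cleanup + flood-sensor network + solar retrofit + microloan fund + arts residency, 92 k$, 465.
The closest alternative, river cleanup + mobile clinic + solar retrofit + microloan fund + arts residency, reaches only 450.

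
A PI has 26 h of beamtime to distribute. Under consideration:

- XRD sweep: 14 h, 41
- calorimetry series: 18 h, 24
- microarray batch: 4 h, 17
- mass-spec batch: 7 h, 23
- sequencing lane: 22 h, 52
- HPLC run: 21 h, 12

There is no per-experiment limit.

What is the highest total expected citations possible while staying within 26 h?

102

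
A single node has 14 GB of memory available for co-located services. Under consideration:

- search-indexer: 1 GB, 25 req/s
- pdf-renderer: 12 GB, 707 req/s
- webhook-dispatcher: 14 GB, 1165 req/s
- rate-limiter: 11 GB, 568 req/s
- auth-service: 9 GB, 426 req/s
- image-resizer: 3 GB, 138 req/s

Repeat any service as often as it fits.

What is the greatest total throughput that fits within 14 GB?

Ranking by ratio (throughput/GB): webhook-dispatcher 83.21, pdf-renderer 58.92, rate-limiter 51.64.
Webhook-dispatcher uses 14 of the 14 GB and totals 1165.
Every other selection either busts 14 GB or fails to beat 1165.

1165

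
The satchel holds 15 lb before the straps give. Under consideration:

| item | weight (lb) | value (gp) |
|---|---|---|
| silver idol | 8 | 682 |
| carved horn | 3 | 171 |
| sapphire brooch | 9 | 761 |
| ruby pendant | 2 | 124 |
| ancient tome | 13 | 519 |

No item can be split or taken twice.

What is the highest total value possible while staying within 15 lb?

1056

Greedy by ratio would take silver idol + carved horn + ruby pendant: 13 lb used, total 977.
Replace silver idol with sapphire brooch: the trade gains 79 net, giving 1056 at 14 lb.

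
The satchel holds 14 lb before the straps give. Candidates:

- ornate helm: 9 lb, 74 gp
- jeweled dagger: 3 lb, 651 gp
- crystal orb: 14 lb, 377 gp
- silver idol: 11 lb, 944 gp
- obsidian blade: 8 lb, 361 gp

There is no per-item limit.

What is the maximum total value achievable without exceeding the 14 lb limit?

Ranking by ratio (value/lb): jeweled dagger 217.00, silver idol 85.82, obsidian blade 45.12.
Taking 4×jeweled dagger: 12 lb used, 2604 in value.
The spare 2 lb is too small for any remaining item, and no exchange beats 2604.

2604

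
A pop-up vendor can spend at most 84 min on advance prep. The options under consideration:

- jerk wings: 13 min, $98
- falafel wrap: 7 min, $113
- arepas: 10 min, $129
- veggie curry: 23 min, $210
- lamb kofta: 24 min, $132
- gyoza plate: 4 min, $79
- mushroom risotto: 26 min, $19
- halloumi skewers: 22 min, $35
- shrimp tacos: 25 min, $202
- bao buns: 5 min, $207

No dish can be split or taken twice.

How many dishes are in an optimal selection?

Best achievable profit is 959.
For example jerk wings + falafel wrap + arepas + veggie curry + shrimp tacos + bao buns achieves it, using 83 min.
All optima have 6 dishes.

6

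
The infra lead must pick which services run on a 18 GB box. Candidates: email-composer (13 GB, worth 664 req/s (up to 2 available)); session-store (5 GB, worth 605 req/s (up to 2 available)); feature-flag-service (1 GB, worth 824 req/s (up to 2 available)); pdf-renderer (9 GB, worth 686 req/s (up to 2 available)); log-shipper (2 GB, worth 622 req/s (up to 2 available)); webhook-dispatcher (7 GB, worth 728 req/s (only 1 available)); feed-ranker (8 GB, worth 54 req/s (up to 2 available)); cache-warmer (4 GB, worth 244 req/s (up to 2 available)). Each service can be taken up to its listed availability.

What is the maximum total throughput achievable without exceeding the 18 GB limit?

By throughput per GB: feature-flag-service 824.00, log-shipper 311.00, session-store 121.00 lead.
The ratio heuristic lands on 2×session-store + 2×feature-flag-service + 2×log-shipper (4102) but leaves 2 GB idle.
The 5 GB tied up in session-store is better spent on webhook-dispatcher — total rises to 4225 (18 GB).
Nothing else within 18 GB beats 4225.

4225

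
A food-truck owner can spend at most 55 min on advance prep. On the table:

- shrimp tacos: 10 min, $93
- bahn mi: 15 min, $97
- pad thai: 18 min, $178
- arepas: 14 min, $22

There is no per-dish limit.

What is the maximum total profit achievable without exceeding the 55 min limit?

534

Density check — pad thai 9.89, shrimp tacos 9.30, bahn mi 6.47 are the best per min.
The ratio ordering already packs tightly: 3×pad thai, 54 min, 534.
Nothing else within 55 min beats 534.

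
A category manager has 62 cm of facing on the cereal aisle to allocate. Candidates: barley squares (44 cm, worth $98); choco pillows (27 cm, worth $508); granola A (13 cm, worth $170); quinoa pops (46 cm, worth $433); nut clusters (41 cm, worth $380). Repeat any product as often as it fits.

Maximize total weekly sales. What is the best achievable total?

The ratio ordering already packs tightly: 2×choco pillows, 54 cm, 1016.
No other feasible combination exceeds 1016.

1016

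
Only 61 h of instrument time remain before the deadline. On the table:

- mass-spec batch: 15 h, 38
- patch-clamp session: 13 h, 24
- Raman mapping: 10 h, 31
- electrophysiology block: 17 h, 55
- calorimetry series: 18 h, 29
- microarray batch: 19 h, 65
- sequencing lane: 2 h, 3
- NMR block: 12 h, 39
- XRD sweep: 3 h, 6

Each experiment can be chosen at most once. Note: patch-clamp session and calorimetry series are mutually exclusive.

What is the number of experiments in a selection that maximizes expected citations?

The maximum expected citations within 61 h is 196.
One optimal bundle: Raman mapping + electrophysiology block + microarray batch + NMR block + XRD sweep (61 h).
Any selection reaching 196 contains exactly 5 experiments.

5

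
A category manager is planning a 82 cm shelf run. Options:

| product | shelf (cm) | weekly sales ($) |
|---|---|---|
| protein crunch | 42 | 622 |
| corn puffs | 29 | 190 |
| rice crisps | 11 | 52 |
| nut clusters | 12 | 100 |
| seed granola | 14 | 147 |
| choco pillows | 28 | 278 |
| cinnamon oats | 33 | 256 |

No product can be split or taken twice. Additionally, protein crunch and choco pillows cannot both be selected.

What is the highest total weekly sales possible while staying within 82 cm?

Best packing: protein crunch + rice crisps + nut clusters + seed granola — 79 cm, 921 total.
An exhaustive check of the 128 subsets confirms 921.

921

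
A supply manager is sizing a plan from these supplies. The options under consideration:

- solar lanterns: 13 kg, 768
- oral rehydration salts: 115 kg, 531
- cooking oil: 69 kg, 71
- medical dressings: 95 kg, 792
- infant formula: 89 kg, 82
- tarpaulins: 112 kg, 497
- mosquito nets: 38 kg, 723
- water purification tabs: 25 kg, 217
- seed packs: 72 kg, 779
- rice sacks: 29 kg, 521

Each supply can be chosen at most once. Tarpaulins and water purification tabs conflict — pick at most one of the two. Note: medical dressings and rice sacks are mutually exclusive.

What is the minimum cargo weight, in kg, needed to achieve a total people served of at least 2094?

105

Look for the lowest-cargo combination reaching 2094.
solar lanterns + mosquito nets + water purification tabs + rice sacks: 2229 people served at 105 kg.
Below 105 kg the best achievable stays under 2094.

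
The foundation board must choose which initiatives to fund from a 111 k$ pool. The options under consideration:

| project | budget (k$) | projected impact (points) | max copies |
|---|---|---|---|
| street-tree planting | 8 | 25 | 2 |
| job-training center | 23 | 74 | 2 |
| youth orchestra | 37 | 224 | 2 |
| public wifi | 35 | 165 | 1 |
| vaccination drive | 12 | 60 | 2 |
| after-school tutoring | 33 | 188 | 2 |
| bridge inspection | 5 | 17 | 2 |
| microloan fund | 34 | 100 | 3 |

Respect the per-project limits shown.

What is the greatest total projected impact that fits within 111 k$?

2×youth orchestra + after-school tutoring uses 107 of the 111 k$ and totals 636.

636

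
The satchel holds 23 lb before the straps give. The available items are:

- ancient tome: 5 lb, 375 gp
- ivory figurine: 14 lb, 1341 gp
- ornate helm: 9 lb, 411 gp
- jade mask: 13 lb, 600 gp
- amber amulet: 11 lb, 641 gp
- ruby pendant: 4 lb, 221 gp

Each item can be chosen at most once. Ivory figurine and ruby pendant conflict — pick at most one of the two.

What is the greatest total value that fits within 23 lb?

Best packing: ivory figurine + ornate helm — 23 lb, 1752 total.
No other feasible combination exceeds 1752.

1752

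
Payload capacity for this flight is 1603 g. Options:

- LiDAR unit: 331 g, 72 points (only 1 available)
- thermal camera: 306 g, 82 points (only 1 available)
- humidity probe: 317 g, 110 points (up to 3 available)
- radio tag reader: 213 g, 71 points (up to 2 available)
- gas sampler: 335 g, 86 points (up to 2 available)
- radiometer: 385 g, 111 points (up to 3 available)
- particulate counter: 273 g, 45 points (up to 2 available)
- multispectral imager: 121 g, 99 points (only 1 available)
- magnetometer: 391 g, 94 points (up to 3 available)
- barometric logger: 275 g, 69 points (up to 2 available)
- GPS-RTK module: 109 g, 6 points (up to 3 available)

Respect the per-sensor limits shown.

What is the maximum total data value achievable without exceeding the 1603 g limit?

582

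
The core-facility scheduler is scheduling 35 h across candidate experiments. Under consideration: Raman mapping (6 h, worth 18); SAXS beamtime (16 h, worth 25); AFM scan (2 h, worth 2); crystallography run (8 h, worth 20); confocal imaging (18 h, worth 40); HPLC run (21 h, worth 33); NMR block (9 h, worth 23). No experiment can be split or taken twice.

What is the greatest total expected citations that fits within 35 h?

83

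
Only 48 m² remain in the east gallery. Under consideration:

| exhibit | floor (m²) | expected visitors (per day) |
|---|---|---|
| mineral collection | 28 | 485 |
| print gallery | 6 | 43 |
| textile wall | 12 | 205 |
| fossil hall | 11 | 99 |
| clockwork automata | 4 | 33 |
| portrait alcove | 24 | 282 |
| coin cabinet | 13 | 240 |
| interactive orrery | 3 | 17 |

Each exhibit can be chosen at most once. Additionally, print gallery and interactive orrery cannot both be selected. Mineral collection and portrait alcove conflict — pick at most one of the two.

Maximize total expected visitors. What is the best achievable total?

775

The ratio ordering already packs tightly: mineral collection + clockwork automata + coin cabinet + interactive orrery, 48 m², 775.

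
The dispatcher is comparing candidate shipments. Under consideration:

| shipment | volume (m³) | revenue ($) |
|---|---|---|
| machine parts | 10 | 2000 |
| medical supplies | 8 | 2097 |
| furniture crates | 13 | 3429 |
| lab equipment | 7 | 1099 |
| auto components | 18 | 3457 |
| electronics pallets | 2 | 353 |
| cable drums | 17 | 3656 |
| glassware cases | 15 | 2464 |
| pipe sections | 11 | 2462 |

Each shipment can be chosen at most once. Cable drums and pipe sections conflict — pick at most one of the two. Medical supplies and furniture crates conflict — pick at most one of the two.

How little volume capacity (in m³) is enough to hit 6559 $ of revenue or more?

Need the lightest bundle worth ≥ 6559.
machine parts + medical supplies + pipe sections: 6559 revenue at 29 m³.
Below 29 m³ the best achievable stays under 6559.

29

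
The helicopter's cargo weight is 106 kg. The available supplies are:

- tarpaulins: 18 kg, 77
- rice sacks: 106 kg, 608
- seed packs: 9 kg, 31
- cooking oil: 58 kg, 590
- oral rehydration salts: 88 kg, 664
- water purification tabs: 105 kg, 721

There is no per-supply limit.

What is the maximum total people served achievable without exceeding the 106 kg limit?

775

Density check — cooking oil 10.17, oral rehydration salts 7.55, water purification tabs 6.87, rice sacks 5.74 are the best per kg.
2×tarpaulins + seed packs + cooking oil uses 103 of the 106 kg and totals 775.
Nothing else within 106 kg beats 775.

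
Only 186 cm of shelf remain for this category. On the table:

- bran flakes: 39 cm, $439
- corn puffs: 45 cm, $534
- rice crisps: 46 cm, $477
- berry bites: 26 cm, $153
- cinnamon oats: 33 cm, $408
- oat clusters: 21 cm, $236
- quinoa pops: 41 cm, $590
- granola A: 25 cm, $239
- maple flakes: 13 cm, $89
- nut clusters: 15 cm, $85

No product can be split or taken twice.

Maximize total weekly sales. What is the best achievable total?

2245

Density check — quinoa pops 14.39, cinnamon oats 12.36, corn puffs 11.87 are the best per cm.
Taking the top-ratio products first gives bran flakes + corn puffs + cinnamon oats + oat clusters + quinoa pops for 2207 (179 cm).
The 39 cm tied up in bran flakes is better spent on rice crisps — total rises to 2245 (186 cm).
The closest alternative, bran flakes + corn puffs + cinnamon oats + quinoa pops + granola A, reaches only 2210.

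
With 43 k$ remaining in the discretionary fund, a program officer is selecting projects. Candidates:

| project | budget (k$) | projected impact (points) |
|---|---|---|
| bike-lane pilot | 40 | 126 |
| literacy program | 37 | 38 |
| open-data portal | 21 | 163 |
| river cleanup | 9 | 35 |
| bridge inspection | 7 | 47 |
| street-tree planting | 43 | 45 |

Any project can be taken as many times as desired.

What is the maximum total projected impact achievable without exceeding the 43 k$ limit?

Taking 2×open-data portal: 42 k$ used, 326 in projected impact.
Nothing else within 43 k$ beats 326.

326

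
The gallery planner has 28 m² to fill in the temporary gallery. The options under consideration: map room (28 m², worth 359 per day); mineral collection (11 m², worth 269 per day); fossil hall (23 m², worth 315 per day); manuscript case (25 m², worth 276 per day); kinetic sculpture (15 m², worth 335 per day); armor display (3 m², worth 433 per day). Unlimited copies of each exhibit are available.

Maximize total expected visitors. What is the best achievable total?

The ratio ordering already packs tightly: 9×armor display, 27 m², 3897.
No other feasible combination exceeds 3897.

3897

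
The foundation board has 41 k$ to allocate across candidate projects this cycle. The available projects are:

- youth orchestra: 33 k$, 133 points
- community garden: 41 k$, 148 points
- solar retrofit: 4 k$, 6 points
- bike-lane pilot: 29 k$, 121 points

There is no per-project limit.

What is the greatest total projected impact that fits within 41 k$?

By projected impact per k$: bike-lane pilot 4.17, youth orchestra 4.03, community garden 3.61 lead.
A density-first pass picks 3×solar retrofit + bike-lane pilot — 139 at 41 k$.
The 41 k$ tied up in 3×solar retrofit and bike-lane pilot is better spent on community garden — total rises to 148 (41 k$).

148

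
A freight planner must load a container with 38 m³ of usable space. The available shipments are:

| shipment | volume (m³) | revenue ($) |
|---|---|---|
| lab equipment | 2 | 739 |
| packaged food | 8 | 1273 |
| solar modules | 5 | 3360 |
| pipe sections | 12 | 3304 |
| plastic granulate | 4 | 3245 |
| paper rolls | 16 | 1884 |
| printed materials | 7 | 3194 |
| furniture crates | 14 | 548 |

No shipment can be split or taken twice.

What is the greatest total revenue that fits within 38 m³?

15115

The ratio ordering already packs tightly: lab equipment + packaged food + solar modules + pipe sections + plastic granulate + printed materials, 38 m³, 15115.
That's the maximum — no swap from here does better than 15115.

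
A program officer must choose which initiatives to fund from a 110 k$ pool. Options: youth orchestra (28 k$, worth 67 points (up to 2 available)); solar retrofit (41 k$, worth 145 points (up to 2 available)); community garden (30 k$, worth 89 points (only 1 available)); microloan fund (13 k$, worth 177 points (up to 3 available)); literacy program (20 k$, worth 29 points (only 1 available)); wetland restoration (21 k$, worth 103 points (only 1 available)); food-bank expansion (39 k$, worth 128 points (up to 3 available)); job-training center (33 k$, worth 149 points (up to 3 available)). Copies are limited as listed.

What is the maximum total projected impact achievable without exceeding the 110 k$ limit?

829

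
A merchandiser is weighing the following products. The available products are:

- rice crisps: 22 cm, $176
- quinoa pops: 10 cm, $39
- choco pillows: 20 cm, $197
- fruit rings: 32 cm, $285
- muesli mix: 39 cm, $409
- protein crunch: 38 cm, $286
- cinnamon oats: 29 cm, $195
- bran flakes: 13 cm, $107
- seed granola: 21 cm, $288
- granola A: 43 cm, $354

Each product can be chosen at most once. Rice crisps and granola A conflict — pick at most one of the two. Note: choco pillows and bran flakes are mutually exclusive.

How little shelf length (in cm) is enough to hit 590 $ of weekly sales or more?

Minimise cm subject to total weekly sales ≥ 590.
Taking choco pillows + muesli mix gives 606 (≥ 590) for 59 cm.
No combination under 59 cm hits 590.

59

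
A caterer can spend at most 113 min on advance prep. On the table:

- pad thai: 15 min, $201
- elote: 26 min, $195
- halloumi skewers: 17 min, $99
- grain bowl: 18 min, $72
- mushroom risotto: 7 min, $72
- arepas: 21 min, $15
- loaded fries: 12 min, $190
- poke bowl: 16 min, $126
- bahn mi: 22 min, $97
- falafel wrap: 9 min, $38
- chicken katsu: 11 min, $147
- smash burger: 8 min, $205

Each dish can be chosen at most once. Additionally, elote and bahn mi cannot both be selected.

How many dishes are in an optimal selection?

The maximum profit within 113 min is 1235.
One optimal bundle: pad thai + elote + halloumi skewers + mushroom risotto + loaded fries + poke bowl + chicken katsu + smash burger (112 min).
Every optimal selection uses 8 dishes.

8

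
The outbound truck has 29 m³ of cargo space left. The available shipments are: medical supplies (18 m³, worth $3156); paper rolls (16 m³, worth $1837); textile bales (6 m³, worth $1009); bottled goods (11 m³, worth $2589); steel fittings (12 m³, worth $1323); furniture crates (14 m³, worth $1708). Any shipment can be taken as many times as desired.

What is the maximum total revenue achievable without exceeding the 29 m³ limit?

6187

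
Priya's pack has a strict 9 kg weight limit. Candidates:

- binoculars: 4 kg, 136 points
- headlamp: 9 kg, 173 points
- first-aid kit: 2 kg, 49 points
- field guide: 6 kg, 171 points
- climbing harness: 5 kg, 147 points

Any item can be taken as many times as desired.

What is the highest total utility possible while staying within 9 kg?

Taking the top-ratio items first gives 2×binoculars for 272 (8 kg).
Dropping binoculars frees 4 kg; slotting in climbing harness (5 kg) lifts the total to 283 at 9 kg.

283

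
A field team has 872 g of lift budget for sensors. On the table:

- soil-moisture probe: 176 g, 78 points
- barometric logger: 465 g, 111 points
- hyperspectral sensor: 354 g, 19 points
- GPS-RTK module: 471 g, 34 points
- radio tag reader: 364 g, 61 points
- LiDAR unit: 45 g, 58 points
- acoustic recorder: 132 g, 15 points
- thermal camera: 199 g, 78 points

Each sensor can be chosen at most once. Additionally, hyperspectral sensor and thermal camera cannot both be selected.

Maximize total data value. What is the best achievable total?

275

Best packing: soil-moisture probe + radio tag reader + LiDAR unit + thermal camera — 784 g, 275 total.
Next best is soil-moisture probe + barometric logger + thermal camera at 267 (840 g) — short by 8.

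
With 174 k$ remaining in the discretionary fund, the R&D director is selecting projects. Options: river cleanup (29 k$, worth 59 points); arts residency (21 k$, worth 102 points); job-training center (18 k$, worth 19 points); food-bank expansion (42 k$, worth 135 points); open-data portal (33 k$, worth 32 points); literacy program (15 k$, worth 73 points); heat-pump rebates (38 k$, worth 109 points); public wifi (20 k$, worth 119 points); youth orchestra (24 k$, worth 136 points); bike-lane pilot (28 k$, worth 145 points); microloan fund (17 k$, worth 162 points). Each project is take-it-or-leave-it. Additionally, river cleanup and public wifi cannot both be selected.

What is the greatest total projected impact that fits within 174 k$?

The ratio ordering already packs tightly: arts residency + food-bank expansion + literacy program + public wifi + youth orchestra + bike-lane pilot + microloan fund, 167 k$, 872.
No other feasible combination exceeds 872.

872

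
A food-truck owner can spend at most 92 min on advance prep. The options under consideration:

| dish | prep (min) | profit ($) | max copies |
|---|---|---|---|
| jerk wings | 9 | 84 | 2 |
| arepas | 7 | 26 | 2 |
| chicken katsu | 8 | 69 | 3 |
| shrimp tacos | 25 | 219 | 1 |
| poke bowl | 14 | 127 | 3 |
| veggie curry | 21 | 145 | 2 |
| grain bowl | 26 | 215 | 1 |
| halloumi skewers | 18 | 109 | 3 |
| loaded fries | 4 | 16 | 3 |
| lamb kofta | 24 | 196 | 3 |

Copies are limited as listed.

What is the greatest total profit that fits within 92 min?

Greedy by ratio would take 2×jerk wings + shrimp tacos + 3×poke bowl + loaded fries: 89 min used, total 784.
Dropping jerk wings and loaded fries frees 13 min; slotting in 2×chicken katsu (16 min) lifts the total to 822 at 92 min.
Nothing else within 92 min beats 822.

822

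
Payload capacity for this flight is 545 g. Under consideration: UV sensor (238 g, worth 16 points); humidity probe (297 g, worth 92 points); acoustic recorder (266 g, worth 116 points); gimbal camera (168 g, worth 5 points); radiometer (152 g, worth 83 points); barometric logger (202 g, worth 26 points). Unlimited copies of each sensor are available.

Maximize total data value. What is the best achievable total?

3×radiometer uses 456 of the 545 g and totals 249.
Nothing else within 545 g beats 249.

249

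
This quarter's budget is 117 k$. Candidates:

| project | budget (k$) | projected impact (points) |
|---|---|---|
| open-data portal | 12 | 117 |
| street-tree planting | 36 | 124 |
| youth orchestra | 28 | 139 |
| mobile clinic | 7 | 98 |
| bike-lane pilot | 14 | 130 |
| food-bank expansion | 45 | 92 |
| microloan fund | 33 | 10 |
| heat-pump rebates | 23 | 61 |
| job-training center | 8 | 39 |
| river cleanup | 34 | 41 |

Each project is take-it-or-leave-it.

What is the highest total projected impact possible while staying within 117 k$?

Density check — mobile clinic 14.00, open-data portal 9.75, bike-lane pilot 9.29 are the best per k$.
Open-data portal + street-tree planting + youth orchestra + mobile clinic + bike-lane pilot + job-training center uses 105 of the 117 k$ and totals 647.
Runner-up open-data portal + youth orchestra + mobile clinic + bike-lane pilot + food-bank expansion + job-training center tops out at 615.

647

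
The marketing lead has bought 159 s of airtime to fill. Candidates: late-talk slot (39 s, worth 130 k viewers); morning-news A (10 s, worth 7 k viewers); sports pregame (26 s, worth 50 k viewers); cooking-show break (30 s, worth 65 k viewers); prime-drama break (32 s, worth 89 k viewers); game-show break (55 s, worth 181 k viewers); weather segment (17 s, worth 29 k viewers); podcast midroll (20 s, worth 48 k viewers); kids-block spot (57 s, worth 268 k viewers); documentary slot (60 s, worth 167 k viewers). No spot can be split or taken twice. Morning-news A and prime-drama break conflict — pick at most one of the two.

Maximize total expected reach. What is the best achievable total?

579

Best packing: late-talk slot + game-show break + kids-block spot — 151 s, 579 total.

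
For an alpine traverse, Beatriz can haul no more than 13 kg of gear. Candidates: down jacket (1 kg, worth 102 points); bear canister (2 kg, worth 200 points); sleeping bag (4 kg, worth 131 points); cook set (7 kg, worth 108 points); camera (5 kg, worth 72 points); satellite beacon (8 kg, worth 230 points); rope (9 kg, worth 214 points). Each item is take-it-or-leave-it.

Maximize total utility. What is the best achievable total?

532

Ranking by ratio (utility/kg): down jacket 102.00, bear canister 100.00, sleeping bag 32.75, satellite beacon 28.75.
Greedy by ratio would take down jacket + bear canister + sleeping bag + camera: 12 kg used, total 505.
The 9 kg tied up in sleeping bag and camera is better spent on satellite beacon — total rises to 532 (11 kg).
An exhaustive check of the 128 subsets confirms 532.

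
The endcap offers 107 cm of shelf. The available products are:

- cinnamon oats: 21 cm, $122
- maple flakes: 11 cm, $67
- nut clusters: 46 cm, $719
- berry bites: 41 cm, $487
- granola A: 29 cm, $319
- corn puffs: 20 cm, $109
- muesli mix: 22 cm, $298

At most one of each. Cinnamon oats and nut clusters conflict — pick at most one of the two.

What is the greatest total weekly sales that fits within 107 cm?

Density check — nut clusters 15.63, muesli mix 13.55, berry bites 11.88 are the best per cm.
Nut clusters + granola A + muesli mix uses 97 of the 107 cm and totals 1336.

1336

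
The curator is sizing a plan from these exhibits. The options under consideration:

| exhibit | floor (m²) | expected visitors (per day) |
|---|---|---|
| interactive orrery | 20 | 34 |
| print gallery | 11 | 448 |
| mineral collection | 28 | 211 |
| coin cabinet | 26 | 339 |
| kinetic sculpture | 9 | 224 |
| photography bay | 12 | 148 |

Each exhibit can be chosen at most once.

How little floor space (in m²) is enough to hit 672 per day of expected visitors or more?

Need the lightest bundle worth ≥ 672.
print gallery + kinetic sculpture: 672 expected visitors at 20 m².
Below 20 m² the best achievable stays under 672.

20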